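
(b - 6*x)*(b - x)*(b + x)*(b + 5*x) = b^4 - b^3*x - 31*b^2*x^2 + b*x^3 + 30*x^4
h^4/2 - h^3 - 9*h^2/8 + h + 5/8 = (h/2 + 1/2)*(h - 5/2)*(h - 1)*(h + 1/2)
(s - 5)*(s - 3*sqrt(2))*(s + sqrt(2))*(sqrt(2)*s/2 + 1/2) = sqrt(2)*s^4/2 - 5*sqrt(2)*s^3/2 - 3*s^3/2 - 4*sqrt(2)*s^2 + 15*s^2/2 - 3*s + 20*sqrt(2)*s + 15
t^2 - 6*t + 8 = (t - 4)*(t - 2)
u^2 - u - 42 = (u - 7)*(u + 6)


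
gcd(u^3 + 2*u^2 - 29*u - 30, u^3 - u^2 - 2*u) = u + 1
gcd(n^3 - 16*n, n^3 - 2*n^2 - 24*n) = n^2 + 4*n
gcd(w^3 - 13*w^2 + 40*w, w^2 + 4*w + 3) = 1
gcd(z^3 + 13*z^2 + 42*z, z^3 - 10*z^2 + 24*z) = z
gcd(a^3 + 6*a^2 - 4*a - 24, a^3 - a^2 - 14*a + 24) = a - 2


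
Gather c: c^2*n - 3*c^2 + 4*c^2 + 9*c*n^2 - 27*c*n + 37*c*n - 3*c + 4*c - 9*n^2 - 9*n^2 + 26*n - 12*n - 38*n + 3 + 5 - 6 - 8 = c^2*(n + 1) + c*(9*n^2 + 10*n + 1) - 18*n^2 - 24*n - 6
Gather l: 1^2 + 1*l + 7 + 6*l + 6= 7*l + 14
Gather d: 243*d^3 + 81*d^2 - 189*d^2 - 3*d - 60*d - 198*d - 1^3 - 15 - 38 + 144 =243*d^3 - 108*d^2 - 261*d + 90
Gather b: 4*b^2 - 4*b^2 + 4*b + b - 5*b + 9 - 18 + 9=0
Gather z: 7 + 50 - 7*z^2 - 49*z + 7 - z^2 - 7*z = -8*z^2 - 56*z + 64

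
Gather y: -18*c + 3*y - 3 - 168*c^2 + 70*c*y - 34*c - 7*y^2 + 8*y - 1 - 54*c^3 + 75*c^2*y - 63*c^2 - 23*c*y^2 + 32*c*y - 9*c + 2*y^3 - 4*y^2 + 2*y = -54*c^3 - 231*c^2 - 61*c + 2*y^3 + y^2*(-23*c - 11) + y*(75*c^2 + 102*c + 13) - 4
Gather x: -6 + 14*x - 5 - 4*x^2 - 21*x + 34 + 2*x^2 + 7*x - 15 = 8 - 2*x^2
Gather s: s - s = 0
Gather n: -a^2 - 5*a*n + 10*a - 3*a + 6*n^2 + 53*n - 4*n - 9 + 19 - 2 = -a^2 + 7*a + 6*n^2 + n*(49 - 5*a) + 8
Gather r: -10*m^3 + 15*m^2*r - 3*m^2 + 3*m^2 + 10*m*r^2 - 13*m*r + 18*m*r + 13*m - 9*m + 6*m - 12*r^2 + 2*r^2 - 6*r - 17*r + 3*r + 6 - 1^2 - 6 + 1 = -10*m^3 + 10*m + r^2*(10*m - 10) + r*(15*m^2 + 5*m - 20)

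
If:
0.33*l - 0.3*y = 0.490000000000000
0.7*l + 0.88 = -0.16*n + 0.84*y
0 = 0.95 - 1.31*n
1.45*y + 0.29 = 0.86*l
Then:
No Solution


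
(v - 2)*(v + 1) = v^2 - v - 2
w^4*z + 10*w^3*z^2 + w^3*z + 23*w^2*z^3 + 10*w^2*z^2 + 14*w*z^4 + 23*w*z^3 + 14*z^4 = (w + z)*(w + 2*z)*(w + 7*z)*(w*z + z)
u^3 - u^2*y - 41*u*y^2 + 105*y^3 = (u - 5*y)*(u - 3*y)*(u + 7*y)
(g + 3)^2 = g^2 + 6*g + 9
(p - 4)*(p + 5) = p^2 + p - 20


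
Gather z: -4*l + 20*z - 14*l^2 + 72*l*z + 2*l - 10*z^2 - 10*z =-14*l^2 - 2*l - 10*z^2 + z*(72*l + 10)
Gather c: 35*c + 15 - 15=35*c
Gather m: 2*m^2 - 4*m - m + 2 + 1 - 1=2*m^2 - 5*m + 2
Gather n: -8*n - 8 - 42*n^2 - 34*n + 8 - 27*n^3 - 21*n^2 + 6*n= -27*n^3 - 63*n^2 - 36*n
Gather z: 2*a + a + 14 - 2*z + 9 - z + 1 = 3*a - 3*z + 24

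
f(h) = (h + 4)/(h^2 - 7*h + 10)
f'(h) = (7 - 2*h)*(h + 4)/(h^2 - 7*h + 10)^2 + 1/(h^2 - 7*h + 10)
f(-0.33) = 0.30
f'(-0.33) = 0.26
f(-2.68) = 0.04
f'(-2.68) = 0.04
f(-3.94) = 0.00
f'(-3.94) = 0.02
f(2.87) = -3.71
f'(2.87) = 1.98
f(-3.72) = 0.01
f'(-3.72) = 0.02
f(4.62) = -8.66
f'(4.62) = -20.48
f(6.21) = 2.00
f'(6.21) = -1.94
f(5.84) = 3.05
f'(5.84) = -4.12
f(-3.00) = 0.02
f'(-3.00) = 0.03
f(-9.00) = -0.03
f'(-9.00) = 0.00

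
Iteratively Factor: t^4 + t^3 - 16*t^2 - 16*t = (t + 1)*(t^3 - 16*t) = (t + 1)*(t + 4)*(t^2 - 4*t) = (t - 4)*(t + 1)*(t + 4)*(t)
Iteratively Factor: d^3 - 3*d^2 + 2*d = (d - 1)*(d^2 - 2*d) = d*(d - 1)*(d - 2)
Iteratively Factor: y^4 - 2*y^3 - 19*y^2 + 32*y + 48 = (y + 1)*(y^3 - 3*y^2 - 16*y + 48) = (y + 1)*(y + 4)*(y^2 - 7*y + 12) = (y - 3)*(y + 1)*(y + 4)*(y - 4)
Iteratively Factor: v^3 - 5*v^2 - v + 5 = (v + 1)*(v^2 - 6*v + 5) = (v - 1)*(v + 1)*(v - 5)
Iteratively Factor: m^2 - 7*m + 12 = (m - 3)*(m - 4)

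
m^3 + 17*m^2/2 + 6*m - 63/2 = (m - 3/2)*(m + 3)*(m + 7)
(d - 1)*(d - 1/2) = d^2 - 3*d/2 + 1/2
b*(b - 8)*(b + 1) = b^3 - 7*b^2 - 8*b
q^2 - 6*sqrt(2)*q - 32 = (q - 8*sqrt(2))*(q + 2*sqrt(2))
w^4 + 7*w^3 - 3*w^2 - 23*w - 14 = (w - 2)*(w + 1)^2*(w + 7)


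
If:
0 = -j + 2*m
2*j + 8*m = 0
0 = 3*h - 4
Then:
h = 4/3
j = 0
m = 0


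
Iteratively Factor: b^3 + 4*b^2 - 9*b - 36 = (b - 3)*(b^2 + 7*b + 12) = (b - 3)*(b + 4)*(b + 3)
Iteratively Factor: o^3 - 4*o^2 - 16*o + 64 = (o - 4)*(o^2 - 16) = (o - 4)*(o + 4)*(o - 4)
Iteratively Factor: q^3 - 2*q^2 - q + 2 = (q + 1)*(q^2 - 3*q + 2) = (q - 2)*(q + 1)*(q - 1)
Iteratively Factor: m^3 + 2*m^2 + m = (m)*(m^2 + 2*m + 1) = m*(m + 1)*(m + 1)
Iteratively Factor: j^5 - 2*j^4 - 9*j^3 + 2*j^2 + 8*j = (j - 4)*(j^4 + 2*j^3 - j^2 - 2*j) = j*(j - 4)*(j^3 + 2*j^2 - j - 2) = j*(j - 4)*(j + 2)*(j^2 - 1) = j*(j - 4)*(j - 1)*(j + 2)*(j + 1)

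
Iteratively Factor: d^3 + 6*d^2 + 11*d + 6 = (d + 3)*(d^2 + 3*d + 2) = (d + 1)*(d + 3)*(d + 2)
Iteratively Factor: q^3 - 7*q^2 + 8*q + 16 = (q - 4)*(q^2 - 3*q - 4) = (q - 4)*(q + 1)*(q - 4)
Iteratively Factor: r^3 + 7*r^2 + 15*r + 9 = (r + 1)*(r^2 + 6*r + 9) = (r + 1)*(r + 3)*(r + 3)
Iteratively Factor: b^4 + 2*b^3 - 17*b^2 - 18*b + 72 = (b - 2)*(b^3 + 4*b^2 - 9*b - 36) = (b - 3)*(b - 2)*(b^2 + 7*b + 12) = (b - 3)*(b - 2)*(b + 4)*(b + 3)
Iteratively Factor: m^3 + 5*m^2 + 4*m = (m)*(m^2 + 5*m + 4) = m*(m + 1)*(m + 4)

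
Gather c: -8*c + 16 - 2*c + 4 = 20 - 10*c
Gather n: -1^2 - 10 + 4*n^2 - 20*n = 4*n^2 - 20*n - 11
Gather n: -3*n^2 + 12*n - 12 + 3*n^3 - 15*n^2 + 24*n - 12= 3*n^3 - 18*n^2 + 36*n - 24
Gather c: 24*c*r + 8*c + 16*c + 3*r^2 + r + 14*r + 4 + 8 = c*(24*r + 24) + 3*r^2 + 15*r + 12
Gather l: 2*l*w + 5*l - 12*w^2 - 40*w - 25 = l*(2*w + 5) - 12*w^2 - 40*w - 25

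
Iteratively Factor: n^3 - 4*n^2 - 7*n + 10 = (n - 1)*(n^2 - 3*n - 10) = (n - 5)*(n - 1)*(n + 2)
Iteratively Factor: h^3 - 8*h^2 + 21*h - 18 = (h - 2)*(h^2 - 6*h + 9) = (h - 3)*(h - 2)*(h - 3)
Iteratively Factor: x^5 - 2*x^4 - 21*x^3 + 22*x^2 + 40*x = (x + 1)*(x^4 - 3*x^3 - 18*x^2 + 40*x) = x*(x + 1)*(x^3 - 3*x^2 - 18*x + 40) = x*(x - 5)*(x + 1)*(x^2 + 2*x - 8) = x*(x - 5)*(x + 1)*(x + 4)*(x - 2)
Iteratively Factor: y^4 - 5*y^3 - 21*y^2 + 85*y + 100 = (y - 5)*(y^3 - 21*y - 20) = (y - 5)*(y + 1)*(y^2 - y - 20) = (y - 5)^2*(y + 1)*(y + 4)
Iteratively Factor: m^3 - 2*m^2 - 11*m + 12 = (m - 4)*(m^2 + 2*m - 3) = (m - 4)*(m + 3)*(m - 1)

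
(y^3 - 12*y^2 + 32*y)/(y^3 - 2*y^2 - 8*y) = (y - 8)/(y + 2)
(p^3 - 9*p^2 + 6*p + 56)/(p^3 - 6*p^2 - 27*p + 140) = (p + 2)/(p + 5)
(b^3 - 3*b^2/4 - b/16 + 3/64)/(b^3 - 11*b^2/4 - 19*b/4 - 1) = (b^2 - b + 3/16)/(b^2 - 3*b - 4)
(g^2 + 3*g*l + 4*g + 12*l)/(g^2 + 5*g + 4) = (g + 3*l)/(g + 1)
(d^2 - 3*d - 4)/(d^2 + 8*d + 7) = (d - 4)/(d + 7)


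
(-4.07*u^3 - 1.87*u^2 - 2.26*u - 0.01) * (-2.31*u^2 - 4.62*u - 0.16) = 9.4017*u^5 + 23.1231*u^4 + 14.5112*u^3 + 10.7635*u^2 + 0.4078*u + 0.0016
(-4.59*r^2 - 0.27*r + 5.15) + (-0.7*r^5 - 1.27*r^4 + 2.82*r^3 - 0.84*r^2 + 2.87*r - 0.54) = -0.7*r^5 - 1.27*r^4 + 2.82*r^3 - 5.43*r^2 + 2.6*r + 4.61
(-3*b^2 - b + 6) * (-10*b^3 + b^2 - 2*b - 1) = 30*b^5 + 7*b^4 - 55*b^3 + 11*b^2 - 11*b - 6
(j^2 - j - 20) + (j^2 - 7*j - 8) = 2*j^2 - 8*j - 28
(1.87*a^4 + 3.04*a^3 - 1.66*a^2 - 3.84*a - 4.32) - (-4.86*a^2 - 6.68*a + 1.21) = 1.87*a^4 + 3.04*a^3 + 3.2*a^2 + 2.84*a - 5.53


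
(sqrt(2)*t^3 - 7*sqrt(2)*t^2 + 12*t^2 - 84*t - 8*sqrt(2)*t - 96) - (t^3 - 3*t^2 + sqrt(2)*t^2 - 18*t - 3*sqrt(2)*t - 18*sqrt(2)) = -t^3 + sqrt(2)*t^3 - 8*sqrt(2)*t^2 + 15*t^2 - 66*t - 5*sqrt(2)*t - 96 + 18*sqrt(2)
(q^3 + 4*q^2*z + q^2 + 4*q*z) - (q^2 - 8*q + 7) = q^3 + 4*q^2*z + 4*q*z + 8*q - 7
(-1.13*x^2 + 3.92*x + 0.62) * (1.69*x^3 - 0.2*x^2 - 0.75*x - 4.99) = -1.9097*x^5 + 6.8508*x^4 + 1.1113*x^3 + 2.5747*x^2 - 20.0258*x - 3.0938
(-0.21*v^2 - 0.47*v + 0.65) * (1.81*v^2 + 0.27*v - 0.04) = -0.3801*v^4 - 0.9074*v^3 + 1.058*v^2 + 0.1943*v - 0.026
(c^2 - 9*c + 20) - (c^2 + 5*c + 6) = 14 - 14*c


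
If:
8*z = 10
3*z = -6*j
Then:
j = -5/8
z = 5/4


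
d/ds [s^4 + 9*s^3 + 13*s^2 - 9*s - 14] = 4*s^3 + 27*s^2 + 26*s - 9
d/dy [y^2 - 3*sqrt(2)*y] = 2*y - 3*sqrt(2)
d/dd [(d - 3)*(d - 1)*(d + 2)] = 3*d^2 - 4*d - 5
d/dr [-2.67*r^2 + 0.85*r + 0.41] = 0.85 - 5.34*r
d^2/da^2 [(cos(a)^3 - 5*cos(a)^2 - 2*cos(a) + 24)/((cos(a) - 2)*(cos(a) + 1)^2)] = (-101*(1 - cos(a)^2)^2 - 10*sin(a)^6 - 5*cos(a)^6 - 14*cos(a)^5 + 400*cos(a)^3 - 504*cos(a)^2 - 368*cos(a) + 527)/((cos(a) - 2)^3*(cos(a) + 1)^4)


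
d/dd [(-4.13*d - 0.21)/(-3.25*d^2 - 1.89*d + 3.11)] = (13.4225*d^2 + 7.8057*d - (4.13*d + 0.21)*(6.5*d + 1.89) - 12.8443)/(3.25*d^2 + 1.89*d - 3.11)^2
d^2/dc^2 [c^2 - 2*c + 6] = 2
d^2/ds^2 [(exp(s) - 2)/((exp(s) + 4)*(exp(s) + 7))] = (exp(4*s) - 19*exp(3*s) - 234*exp(2*s) - 326*exp(s) + 1400)*exp(s)/(exp(6*s) + 33*exp(5*s) + 447*exp(4*s) + 3179*exp(3*s) + 12516*exp(2*s) + 25872*exp(s) + 21952)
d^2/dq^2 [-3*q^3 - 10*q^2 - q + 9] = -18*q - 20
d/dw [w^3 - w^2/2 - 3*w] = 3*w^2 - w - 3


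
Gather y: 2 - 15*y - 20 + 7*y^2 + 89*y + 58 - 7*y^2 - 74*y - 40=0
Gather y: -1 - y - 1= -y - 2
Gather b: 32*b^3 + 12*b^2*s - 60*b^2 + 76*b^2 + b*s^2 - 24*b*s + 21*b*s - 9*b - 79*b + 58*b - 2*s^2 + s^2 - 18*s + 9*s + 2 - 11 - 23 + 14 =32*b^3 + b^2*(12*s + 16) + b*(s^2 - 3*s - 30) - s^2 - 9*s - 18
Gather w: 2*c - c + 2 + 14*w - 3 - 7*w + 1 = c + 7*w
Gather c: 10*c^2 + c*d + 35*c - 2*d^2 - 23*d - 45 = 10*c^2 + c*(d + 35) - 2*d^2 - 23*d - 45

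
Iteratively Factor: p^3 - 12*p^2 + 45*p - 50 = (p - 5)*(p^2 - 7*p + 10) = (p - 5)^2*(p - 2)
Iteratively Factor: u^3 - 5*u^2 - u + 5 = (u - 5)*(u^2 - 1) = (u - 5)*(u + 1)*(u - 1)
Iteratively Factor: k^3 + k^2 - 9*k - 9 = (k - 3)*(k^2 + 4*k + 3) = (k - 3)*(k + 3)*(k + 1)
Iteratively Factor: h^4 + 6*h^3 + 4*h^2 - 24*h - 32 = (h + 4)*(h^3 + 2*h^2 - 4*h - 8) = (h + 2)*(h + 4)*(h^2 - 4) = (h + 2)^2*(h + 4)*(h - 2)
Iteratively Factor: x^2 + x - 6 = (x + 3)*(x - 2)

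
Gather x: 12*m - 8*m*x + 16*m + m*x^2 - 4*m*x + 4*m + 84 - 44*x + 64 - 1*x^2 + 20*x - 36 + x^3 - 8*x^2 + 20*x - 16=32*m + x^3 + x^2*(m - 9) + x*(-12*m - 4) + 96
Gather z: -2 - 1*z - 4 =-z - 6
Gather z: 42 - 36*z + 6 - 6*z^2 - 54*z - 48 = -6*z^2 - 90*z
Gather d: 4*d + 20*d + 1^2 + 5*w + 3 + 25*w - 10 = 24*d + 30*w - 6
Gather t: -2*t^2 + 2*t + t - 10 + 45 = -2*t^2 + 3*t + 35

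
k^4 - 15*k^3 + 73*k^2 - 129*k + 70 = (k - 7)*(k - 5)*(k - 2)*(k - 1)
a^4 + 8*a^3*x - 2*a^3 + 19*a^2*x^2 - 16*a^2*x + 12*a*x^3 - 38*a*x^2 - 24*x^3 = (a - 2)*(a + x)*(a + 3*x)*(a + 4*x)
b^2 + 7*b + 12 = (b + 3)*(b + 4)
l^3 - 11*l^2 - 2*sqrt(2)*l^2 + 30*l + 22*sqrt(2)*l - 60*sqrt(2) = (l - 6)*(l - 5)*(l - 2*sqrt(2))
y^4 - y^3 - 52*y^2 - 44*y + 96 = (y - 8)*(y - 1)*(y + 2)*(y + 6)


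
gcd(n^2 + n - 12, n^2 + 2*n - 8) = n + 4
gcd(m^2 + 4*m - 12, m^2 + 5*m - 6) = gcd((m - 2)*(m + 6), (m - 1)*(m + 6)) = m + 6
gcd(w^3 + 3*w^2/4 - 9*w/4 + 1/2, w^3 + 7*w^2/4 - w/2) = w^2 + 7*w/4 - 1/2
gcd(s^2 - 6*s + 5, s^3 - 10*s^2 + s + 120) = s - 5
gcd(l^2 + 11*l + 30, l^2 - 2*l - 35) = l + 5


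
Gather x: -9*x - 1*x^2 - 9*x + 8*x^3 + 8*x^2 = 8*x^3 + 7*x^2 - 18*x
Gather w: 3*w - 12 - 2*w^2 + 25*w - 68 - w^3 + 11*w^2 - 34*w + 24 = -w^3 + 9*w^2 - 6*w - 56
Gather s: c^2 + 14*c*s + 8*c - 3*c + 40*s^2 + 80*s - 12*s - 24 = c^2 + 5*c + 40*s^2 + s*(14*c + 68) - 24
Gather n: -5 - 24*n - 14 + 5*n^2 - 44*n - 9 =5*n^2 - 68*n - 28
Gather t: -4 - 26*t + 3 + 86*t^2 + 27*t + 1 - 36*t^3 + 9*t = -36*t^3 + 86*t^2 + 10*t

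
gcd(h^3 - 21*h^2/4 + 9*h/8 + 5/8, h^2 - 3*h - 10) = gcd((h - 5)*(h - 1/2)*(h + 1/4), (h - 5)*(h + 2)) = h - 5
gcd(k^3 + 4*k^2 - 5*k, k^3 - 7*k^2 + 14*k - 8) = k - 1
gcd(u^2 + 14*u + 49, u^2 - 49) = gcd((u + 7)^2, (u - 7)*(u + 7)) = u + 7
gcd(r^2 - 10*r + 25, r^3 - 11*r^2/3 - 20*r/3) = r - 5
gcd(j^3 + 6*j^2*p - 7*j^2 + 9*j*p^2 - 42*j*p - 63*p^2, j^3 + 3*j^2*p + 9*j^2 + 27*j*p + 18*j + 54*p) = j + 3*p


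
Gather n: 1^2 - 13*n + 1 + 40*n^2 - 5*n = 40*n^2 - 18*n + 2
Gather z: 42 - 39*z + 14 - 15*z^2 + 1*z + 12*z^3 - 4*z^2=12*z^3 - 19*z^2 - 38*z + 56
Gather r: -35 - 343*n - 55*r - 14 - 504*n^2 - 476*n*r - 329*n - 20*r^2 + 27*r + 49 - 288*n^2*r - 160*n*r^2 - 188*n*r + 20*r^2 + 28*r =-504*n^2 - 160*n*r^2 - 672*n + r*(-288*n^2 - 664*n)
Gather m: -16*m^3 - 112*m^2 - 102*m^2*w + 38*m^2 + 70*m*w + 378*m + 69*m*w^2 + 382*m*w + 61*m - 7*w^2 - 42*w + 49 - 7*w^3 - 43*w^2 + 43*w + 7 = -16*m^3 + m^2*(-102*w - 74) + m*(69*w^2 + 452*w + 439) - 7*w^3 - 50*w^2 + w + 56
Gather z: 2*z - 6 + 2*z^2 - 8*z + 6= 2*z^2 - 6*z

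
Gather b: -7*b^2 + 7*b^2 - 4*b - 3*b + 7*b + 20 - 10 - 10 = 0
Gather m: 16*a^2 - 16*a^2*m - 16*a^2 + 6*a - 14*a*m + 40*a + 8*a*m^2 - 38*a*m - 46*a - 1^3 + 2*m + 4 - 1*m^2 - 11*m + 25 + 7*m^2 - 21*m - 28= m^2*(8*a + 6) + m*(-16*a^2 - 52*a - 30)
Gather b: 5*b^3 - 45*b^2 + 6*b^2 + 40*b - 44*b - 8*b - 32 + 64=5*b^3 - 39*b^2 - 12*b + 32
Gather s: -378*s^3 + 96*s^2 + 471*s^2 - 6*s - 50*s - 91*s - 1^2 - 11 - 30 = -378*s^3 + 567*s^2 - 147*s - 42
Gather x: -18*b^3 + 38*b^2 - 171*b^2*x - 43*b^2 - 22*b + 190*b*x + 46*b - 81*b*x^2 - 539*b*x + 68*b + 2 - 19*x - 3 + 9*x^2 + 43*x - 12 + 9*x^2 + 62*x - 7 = -18*b^3 - 5*b^2 + 92*b + x^2*(18 - 81*b) + x*(-171*b^2 - 349*b + 86) - 20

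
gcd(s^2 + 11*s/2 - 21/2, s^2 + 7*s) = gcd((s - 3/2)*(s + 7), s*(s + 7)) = s + 7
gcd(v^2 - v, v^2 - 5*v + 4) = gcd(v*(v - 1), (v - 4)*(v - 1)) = v - 1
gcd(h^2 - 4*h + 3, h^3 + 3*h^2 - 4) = h - 1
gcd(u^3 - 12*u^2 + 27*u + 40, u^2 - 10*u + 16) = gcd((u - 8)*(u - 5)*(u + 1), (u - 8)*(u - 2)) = u - 8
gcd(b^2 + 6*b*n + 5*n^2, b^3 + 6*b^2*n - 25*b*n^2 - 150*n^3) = b + 5*n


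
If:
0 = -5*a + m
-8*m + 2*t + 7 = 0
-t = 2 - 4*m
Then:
No Solution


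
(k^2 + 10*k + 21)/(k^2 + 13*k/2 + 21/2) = 2*(k + 7)/(2*k + 7)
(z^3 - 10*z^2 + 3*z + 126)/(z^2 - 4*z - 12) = (z^2 - 4*z - 21)/(z + 2)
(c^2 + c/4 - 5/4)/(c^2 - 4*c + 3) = (c + 5/4)/(c - 3)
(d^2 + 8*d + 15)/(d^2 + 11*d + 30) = (d + 3)/(d + 6)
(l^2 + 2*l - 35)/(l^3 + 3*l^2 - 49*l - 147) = (l - 5)/(l^2 - 4*l - 21)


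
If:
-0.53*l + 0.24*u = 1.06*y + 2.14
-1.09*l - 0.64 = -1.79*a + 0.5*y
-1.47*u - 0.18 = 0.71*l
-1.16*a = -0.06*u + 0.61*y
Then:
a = 3.72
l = 8.96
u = -4.45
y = -7.51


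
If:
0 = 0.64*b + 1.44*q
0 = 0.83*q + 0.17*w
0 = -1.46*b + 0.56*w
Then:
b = 0.00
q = 0.00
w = 0.00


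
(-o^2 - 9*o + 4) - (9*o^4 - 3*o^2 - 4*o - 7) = -9*o^4 + 2*o^2 - 5*o + 11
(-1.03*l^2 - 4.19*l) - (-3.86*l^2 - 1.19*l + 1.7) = 2.83*l^2 - 3.0*l - 1.7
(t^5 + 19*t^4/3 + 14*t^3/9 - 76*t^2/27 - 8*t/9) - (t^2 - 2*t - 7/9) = t^5 + 19*t^4/3 + 14*t^3/9 - 103*t^2/27 + 10*t/9 + 7/9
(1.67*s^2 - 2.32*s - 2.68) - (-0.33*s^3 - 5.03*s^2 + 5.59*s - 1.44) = 0.33*s^3 + 6.7*s^2 - 7.91*s - 1.24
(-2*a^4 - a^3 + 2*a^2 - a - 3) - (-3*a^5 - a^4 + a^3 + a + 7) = 3*a^5 - a^4 - 2*a^3 + 2*a^2 - 2*a - 10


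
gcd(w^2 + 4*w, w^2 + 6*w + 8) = w + 4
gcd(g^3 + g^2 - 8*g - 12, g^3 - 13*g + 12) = g - 3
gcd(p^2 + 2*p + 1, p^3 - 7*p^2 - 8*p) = p + 1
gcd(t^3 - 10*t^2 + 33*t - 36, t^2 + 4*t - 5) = 1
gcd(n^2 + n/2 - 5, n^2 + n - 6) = n - 2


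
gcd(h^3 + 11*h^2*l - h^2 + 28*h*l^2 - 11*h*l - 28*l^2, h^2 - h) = h - 1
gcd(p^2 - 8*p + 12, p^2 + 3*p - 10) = p - 2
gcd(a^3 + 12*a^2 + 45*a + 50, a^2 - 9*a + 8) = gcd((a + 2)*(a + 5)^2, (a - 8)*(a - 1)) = 1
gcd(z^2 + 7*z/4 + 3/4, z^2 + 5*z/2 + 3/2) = z + 1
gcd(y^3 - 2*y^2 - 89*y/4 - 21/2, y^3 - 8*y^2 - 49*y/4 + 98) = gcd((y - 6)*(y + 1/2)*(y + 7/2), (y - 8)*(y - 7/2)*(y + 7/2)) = y + 7/2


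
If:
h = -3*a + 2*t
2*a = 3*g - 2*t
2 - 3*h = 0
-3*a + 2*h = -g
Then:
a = 7/6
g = 13/6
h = 2/3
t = 25/12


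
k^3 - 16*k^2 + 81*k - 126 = (k - 7)*(k - 6)*(k - 3)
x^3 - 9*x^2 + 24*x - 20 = (x - 5)*(x - 2)^2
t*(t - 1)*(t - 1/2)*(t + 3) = t^4 + 3*t^3/2 - 4*t^2 + 3*t/2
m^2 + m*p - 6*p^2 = (m - 2*p)*(m + 3*p)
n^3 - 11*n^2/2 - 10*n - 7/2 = (n - 7)*(n + 1/2)*(n + 1)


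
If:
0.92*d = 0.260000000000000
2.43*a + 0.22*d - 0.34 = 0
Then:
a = 0.11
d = 0.28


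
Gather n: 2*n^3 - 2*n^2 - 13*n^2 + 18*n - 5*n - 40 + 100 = 2*n^3 - 15*n^2 + 13*n + 60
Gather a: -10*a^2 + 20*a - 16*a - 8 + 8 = -10*a^2 + 4*a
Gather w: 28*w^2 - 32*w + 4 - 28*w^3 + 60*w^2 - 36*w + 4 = -28*w^3 + 88*w^2 - 68*w + 8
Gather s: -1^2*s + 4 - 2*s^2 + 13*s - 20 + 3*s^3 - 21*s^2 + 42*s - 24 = 3*s^3 - 23*s^2 + 54*s - 40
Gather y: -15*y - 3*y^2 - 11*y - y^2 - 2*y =-4*y^2 - 28*y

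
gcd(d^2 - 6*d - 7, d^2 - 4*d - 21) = d - 7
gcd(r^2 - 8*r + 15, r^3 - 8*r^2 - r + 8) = 1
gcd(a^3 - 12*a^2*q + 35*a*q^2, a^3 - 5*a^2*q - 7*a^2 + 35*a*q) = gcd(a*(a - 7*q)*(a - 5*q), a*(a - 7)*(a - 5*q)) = -a^2 + 5*a*q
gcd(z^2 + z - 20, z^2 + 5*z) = z + 5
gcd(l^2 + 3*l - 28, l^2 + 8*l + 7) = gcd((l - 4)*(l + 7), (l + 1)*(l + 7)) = l + 7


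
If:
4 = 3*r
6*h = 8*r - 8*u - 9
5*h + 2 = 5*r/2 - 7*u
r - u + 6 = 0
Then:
No Solution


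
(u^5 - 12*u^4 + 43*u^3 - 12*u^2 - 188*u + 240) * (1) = u^5 - 12*u^4 + 43*u^3 - 12*u^2 - 188*u + 240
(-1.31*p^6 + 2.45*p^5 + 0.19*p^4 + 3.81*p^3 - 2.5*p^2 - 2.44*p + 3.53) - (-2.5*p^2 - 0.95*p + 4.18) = -1.31*p^6 + 2.45*p^5 + 0.19*p^4 + 3.81*p^3 - 1.49*p - 0.65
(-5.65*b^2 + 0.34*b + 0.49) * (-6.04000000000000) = 34.126*b^2 - 2.0536*b - 2.9596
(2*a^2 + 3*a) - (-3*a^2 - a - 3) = 5*a^2 + 4*a + 3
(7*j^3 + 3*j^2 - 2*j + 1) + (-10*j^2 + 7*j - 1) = 7*j^3 - 7*j^2 + 5*j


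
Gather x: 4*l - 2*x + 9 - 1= 4*l - 2*x + 8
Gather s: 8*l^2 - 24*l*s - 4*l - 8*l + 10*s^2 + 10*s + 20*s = 8*l^2 - 12*l + 10*s^2 + s*(30 - 24*l)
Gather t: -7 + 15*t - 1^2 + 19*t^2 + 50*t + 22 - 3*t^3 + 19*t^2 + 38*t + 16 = -3*t^3 + 38*t^2 + 103*t + 30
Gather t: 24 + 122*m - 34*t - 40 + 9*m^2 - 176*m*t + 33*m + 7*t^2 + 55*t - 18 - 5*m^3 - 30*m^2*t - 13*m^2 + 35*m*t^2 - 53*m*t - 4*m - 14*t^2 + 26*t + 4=-5*m^3 - 4*m^2 + 151*m + t^2*(35*m - 7) + t*(-30*m^2 - 229*m + 47) - 30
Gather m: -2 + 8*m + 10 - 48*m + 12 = 20 - 40*m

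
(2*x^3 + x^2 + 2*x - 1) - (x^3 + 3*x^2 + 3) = x^3 - 2*x^2 + 2*x - 4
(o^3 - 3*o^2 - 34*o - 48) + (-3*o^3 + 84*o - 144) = -2*o^3 - 3*o^2 + 50*o - 192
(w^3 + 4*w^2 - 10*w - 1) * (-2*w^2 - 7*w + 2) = -2*w^5 - 15*w^4 - 6*w^3 + 80*w^2 - 13*w - 2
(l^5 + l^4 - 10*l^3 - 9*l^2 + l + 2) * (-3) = -3*l^5 - 3*l^4 + 30*l^3 + 27*l^2 - 3*l - 6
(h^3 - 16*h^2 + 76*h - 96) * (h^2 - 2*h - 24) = h^5 - 18*h^4 + 84*h^3 + 136*h^2 - 1632*h + 2304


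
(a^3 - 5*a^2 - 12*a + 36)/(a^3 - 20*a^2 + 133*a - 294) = (a^2 + a - 6)/(a^2 - 14*a + 49)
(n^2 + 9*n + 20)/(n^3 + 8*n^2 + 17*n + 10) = (n + 4)/(n^2 + 3*n + 2)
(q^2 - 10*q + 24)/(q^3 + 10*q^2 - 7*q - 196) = (q - 6)/(q^2 + 14*q + 49)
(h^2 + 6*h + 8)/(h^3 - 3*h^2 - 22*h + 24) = (h + 2)/(h^2 - 7*h + 6)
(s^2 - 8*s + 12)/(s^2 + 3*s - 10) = (s - 6)/(s + 5)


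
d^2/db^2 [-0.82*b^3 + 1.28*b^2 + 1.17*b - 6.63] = 2.56 - 4.92*b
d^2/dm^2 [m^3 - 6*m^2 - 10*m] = 6*m - 12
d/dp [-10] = 0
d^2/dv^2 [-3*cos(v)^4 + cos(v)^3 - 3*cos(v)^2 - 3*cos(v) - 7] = 48*sin(v)^4 + 9*sin(v)^2*cos(v) - 72*sin(v)^2 + 18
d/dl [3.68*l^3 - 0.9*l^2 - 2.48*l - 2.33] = 11.04*l^2 - 1.8*l - 2.48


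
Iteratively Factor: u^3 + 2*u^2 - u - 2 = (u + 2)*(u^2 - 1) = (u - 1)*(u + 2)*(u + 1)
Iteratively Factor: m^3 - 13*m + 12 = (m - 1)*(m^2 + m - 12) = (m - 3)*(m - 1)*(m + 4)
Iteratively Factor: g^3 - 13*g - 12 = (g + 1)*(g^2 - g - 12) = (g - 4)*(g + 1)*(g + 3)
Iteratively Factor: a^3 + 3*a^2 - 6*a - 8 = (a - 2)*(a^2 + 5*a + 4) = (a - 2)*(a + 1)*(a + 4)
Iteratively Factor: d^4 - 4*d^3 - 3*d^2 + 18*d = (d - 3)*(d^3 - d^2 - 6*d) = d*(d - 3)*(d^2 - d - 6) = d*(d - 3)^2*(d + 2)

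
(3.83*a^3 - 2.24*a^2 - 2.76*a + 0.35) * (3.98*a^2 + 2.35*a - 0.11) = 15.2434*a^5 + 0.0853000000000002*a^4 - 16.6701*a^3 - 4.8466*a^2 + 1.1261*a - 0.0385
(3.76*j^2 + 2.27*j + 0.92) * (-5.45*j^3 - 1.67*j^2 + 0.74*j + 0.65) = -20.492*j^5 - 18.6507*j^4 - 6.0225*j^3 + 2.5874*j^2 + 2.1563*j + 0.598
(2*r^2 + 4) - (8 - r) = 2*r^2 + r - 4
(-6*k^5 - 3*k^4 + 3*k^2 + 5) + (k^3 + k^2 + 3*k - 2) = -6*k^5 - 3*k^4 + k^3 + 4*k^2 + 3*k + 3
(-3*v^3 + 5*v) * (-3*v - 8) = 9*v^4 + 24*v^3 - 15*v^2 - 40*v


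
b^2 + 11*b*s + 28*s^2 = (b + 4*s)*(b + 7*s)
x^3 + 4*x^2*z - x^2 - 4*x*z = x*(x - 1)*(x + 4*z)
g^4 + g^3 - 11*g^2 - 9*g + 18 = (g - 3)*(g - 1)*(g + 2)*(g + 3)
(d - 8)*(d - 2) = d^2 - 10*d + 16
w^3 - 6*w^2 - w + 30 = (w - 5)*(w - 3)*(w + 2)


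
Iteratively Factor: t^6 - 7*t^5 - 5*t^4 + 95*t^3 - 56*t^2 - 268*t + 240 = (t - 5)*(t^5 - 2*t^4 - 15*t^3 + 20*t^2 + 44*t - 48) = (t - 5)*(t - 1)*(t^4 - t^3 - 16*t^2 + 4*t + 48) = (t - 5)*(t - 4)*(t - 1)*(t^3 + 3*t^2 - 4*t - 12) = (t - 5)*(t - 4)*(t - 1)*(t + 2)*(t^2 + t - 6) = (t - 5)*(t - 4)*(t - 2)*(t - 1)*(t + 2)*(t + 3)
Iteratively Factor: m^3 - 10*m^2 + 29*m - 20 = (m - 5)*(m^2 - 5*m + 4) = (m - 5)*(m - 4)*(m - 1)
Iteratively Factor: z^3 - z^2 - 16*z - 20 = (z + 2)*(z^2 - 3*z - 10) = (z - 5)*(z + 2)*(z + 2)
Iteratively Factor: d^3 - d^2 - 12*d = (d + 3)*(d^2 - 4*d) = (d - 4)*(d + 3)*(d)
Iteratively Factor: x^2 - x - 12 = (x + 3)*(x - 4)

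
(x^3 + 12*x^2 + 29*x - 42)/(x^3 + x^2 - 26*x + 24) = (x + 7)/(x - 4)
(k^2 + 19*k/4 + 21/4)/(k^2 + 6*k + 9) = (k + 7/4)/(k + 3)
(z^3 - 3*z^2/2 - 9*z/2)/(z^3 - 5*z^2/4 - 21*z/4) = 2*(2*z + 3)/(4*z + 7)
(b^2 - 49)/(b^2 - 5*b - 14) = (b + 7)/(b + 2)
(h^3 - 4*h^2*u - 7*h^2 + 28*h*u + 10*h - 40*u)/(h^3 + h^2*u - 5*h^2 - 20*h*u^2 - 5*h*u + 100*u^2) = (h - 2)/(h + 5*u)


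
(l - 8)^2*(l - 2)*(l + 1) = l^4 - 17*l^3 + 78*l^2 - 32*l - 128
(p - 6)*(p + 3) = p^2 - 3*p - 18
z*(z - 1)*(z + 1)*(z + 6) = z^4 + 6*z^3 - z^2 - 6*z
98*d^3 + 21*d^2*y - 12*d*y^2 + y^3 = (-7*d + y)^2*(2*d + y)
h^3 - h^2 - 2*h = h*(h - 2)*(h + 1)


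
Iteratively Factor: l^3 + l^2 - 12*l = (l)*(l^2 + l - 12) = l*(l + 4)*(l - 3)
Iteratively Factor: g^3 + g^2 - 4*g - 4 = (g - 2)*(g^2 + 3*g + 2) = (g - 2)*(g + 2)*(g + 1)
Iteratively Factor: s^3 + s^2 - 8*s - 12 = (s + 2)*(s^2 - s - 6) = (s - 3)*(s + 2)*(s + 2)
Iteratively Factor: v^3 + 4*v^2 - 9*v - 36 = (v + 3)*(v^2 + v - 12) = (v + 3)*(v + 4)*(v - 3)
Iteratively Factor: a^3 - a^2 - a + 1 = (a + 1)*(a^2 - 2*a + 1) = (a - 1)*(a + 1)*(a - 1)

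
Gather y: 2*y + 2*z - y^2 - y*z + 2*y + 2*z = -y^2 + y*(4 - z) + 4*z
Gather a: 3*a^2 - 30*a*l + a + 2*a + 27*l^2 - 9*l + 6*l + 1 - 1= 3*a^2 + a*(3 - 30*l) + 27*l^2 - 3*l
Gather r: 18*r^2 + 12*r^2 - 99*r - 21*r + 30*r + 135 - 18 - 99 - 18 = 30*r^2 - 90*r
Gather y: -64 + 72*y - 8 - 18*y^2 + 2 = -18*y^2 + 72*y - 70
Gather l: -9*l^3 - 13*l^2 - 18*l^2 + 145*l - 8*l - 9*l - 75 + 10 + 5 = -9*l^3 - 31*l^2 + 128*l - 60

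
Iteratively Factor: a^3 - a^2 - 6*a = (a + 2)*(a^2 - 3*a) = a*(a + 2)*(a - 3)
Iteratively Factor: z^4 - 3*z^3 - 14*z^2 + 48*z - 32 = (z - 1)*(z^3 - 2*z^2 - 16*z + 32) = (z - 4)*(z - 1)*(z^2 + 2*z - 8) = (z - 4)*(z - 2)*(z - 1)*(z + 4)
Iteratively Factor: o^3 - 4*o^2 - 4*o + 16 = (o + 2)*(o^2 - 6*o + 8) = (o - 2)*(o + 2)*(o - 4)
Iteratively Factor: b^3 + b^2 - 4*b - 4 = (b + 2)*(b^2 - b - 2) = (b + 1)*(b + 2)*(b - 2)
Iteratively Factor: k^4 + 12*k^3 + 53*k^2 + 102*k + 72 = (k + 4)*(k^3 + 8*k^2 + 21*k + 18) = (k + 3)*(k + 4)*(k^2 + 5*k + 6) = (k + 2)*(k + 3)*(k + 4)*(k + 3)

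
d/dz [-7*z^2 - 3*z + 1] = -14*z - 3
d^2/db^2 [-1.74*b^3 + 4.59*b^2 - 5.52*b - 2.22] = 9.18 - 10.44*b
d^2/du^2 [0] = 0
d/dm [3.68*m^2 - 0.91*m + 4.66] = 7.36*m - 0.91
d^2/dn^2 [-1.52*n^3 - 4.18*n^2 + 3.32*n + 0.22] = -9.12*n - 8.36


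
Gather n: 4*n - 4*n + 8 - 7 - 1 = 0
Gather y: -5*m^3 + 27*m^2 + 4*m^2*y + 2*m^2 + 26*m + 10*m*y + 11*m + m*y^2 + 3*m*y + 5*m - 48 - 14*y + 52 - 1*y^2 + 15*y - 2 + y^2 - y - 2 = -5*m^3 + 29*m^2 + m*y^2 + 42*m + y*(4*m^2 + 13*m)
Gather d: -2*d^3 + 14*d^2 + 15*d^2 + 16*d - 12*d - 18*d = -2*d^3 + 29*d^2 - 14*d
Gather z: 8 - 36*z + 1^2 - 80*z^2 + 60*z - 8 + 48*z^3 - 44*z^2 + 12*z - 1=48*z^3 - 124*z^2 + 36*z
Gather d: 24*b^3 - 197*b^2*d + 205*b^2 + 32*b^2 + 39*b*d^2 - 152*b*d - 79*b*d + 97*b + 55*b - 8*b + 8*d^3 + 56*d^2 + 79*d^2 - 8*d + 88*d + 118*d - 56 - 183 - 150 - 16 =24*b^3 + 237*b^2 + 144*b + 8*d^3 + d^2*(39*b + 135) + d*(-197*b^2 - 231*b + 198) - 405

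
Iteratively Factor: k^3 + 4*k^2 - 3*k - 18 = (k - 2)*(k^2 + 6*k + 9) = (k - 2)*(k + 3)*(k + 3)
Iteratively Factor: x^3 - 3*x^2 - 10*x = (x - 5)*(x^2 + 2*x) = x*(x - 5)*(x + 2)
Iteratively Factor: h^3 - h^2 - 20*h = (h - 5)*(h^2 + 4*h) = h*(h - 5)*(h + 4)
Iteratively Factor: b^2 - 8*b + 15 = (b - 5)*(b - 3)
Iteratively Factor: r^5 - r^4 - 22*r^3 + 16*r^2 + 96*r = (r + 4)*(r^4 - 5*r^3 - 2*r^2 + 24*r) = (r - 3)*(r + 4)*(r^3 - 2*r^2 - 8*r) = (r - 4)*(r - 3)*(r + 4)*(r^2 + 2*r) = r*(r - 4)*(r - 3)*(r + 4)*(r + 2)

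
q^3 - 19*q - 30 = (q - 5)*(q + 2)*(q + 3)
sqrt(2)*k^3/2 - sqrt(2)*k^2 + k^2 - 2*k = k*(k - 2)*(sqrt(2)*k/2 + 1)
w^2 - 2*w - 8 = (w - 4)*(w + 2)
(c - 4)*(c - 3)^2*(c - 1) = c^4 - 11*c^3 + 43*c^2 - 69*c + 36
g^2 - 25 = (g - 5)*(g + 5)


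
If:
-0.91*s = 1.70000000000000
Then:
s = -1.87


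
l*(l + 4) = l^2 + 4*l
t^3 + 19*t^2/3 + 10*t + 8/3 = (t + 1/3)*(t + 2)*(t + 4)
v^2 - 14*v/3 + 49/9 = (v - 7/3)^2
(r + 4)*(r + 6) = r^2 + 10*r + 24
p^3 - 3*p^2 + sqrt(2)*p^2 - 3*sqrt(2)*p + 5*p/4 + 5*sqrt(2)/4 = (p - 5/2)*(p - 1/2)*(p + sqrt(2))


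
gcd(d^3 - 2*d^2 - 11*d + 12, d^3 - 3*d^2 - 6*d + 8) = d^2 - 5*d + 4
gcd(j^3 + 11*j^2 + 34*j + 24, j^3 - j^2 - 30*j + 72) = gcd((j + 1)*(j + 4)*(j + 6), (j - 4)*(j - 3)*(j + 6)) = j + 6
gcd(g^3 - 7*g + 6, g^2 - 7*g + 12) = 1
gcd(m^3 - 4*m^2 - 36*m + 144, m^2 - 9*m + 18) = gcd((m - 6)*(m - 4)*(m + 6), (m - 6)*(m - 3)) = m - 6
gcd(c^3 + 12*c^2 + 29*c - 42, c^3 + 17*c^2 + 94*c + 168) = c^2 + 13*c + 42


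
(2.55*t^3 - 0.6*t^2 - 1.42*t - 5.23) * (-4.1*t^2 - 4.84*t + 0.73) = -10.455*t^5 - 9.882*t^4 + 10.5875*t^3 + 27.8778*t^2 + 24.2766*t - 3.8179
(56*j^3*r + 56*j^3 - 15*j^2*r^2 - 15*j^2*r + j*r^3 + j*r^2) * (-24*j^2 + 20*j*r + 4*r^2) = -1344*j^5*r - 1344*j^5 + 1480*j^4*r^2 + 1480*j^4*r - 100*j^3*r^3 - 100*j^3*r^2 - 40*j^2*r^4 - 40*j^2*r^3 + 4*j*r^5 + 4*j*r^4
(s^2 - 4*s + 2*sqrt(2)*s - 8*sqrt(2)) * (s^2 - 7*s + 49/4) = s^4 - 11*s^3 + 2*sqrt(2)*s^3 - 22*sqrt(2)*s^2 + 161*s^2/4 - 49*s + 161*sqrt(2)*s/2 - 98*sqrt(2)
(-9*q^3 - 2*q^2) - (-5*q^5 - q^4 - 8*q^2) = 5*q^5 + q^4 - 9*q^3 + 6*q^2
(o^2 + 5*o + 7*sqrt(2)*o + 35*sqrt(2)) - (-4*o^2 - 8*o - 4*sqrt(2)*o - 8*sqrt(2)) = 5*o^2 + 13*o + 11*sqrt(2)*o + 43*sqrt(2)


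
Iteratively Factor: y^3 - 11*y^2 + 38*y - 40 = (y - 5)*(y^2 - 6*y + 8) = (y - 5)*(y - 4)*(y - 2)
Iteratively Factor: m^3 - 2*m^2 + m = (m - 1)*(m^2 - m) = (m - 1)^2*(m)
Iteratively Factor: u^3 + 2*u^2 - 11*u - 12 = (u + 4)*(u^2 - 2*u - 3) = (u - 3)*(u + 4)*(u + 1)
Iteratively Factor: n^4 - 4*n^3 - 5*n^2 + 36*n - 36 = (n - 2)*(n^3 - 2*n^2 - 9*n + 18) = (n - 2)^2*(n^2 - 9) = (n - 2)^2*(n + 3)*(n - 3)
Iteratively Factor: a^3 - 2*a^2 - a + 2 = (a - 2)*(a^2 - 1) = (a - 2)*(a - 1)*(a + 1)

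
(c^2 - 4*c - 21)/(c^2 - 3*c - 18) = (c - 7)/(c - 6)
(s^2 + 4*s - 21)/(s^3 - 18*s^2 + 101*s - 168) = (s + 7)/(s^2 - 15*s + 56)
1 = 1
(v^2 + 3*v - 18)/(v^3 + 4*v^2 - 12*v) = (v - 3)/(v*(v - 2))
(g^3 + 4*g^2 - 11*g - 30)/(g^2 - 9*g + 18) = (g^2 + 7*g + 10)/(g - 6)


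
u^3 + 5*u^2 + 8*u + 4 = (u + 1)*(u + 2)^2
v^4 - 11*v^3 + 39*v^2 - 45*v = v*(v - 5)*(v - 3)^2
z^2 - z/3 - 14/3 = (z - 7/3)*(z + 2)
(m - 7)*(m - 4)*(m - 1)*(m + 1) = m^4 - 11*m^3 + 27*m^2 + 11*m - 28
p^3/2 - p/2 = p*(p/2 + 1/2)*(p - 1)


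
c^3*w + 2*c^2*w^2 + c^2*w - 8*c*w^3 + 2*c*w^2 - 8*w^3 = (c - 2*w)*(c + 4*w)*(c*w + w)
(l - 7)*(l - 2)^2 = l^3 - 11*l^2 + 32*l - 28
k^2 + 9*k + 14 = (k + 2)*(k + 7)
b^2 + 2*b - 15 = (b - 3)*(b + 5)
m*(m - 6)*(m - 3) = m^3 - 9*m^2 + 18*m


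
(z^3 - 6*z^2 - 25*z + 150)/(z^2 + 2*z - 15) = (z^2 - 11*z + 30)/(z - 3)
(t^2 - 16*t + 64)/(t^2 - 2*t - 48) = (t - 8)/(t + 6)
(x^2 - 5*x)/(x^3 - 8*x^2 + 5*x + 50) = x/(x^2 - 3*x - 10)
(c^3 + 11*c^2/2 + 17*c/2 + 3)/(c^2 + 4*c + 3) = (c^2 + 5*c/2 + 1)/(c + 1)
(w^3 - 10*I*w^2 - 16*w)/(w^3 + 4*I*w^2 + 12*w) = (w - 8*I)/(w + 6*I)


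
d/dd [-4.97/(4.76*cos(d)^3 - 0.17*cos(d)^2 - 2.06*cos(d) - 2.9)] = (-70.9716*cos(d)^2 + 1.6898*cos(d) + 10.2382)*sin(d)/(-4.76*cos(d)^3 + 0.17*cos(d)^2 + 2.06*cos(d) + 2.9)^2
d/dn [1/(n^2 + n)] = (-2*n - 1)/(n^2*(n + 1)^2)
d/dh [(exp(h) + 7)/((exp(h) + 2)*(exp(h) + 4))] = (-exp(2*h) - 14*exp(h) - 34)*exp(h)/(exp(4*h) + 12*exp(3*h) + 52*exp(2*h) + 96*exp(h) + 64)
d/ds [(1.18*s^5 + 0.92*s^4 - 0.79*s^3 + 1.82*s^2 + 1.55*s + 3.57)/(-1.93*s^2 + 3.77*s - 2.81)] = (-6.8322*s^6 + 14.2432*s^5 - 4.64909999999999*s^4 - 16.2974*s^3 + 16.5126*s^2 + 3.5518*s - 17.8144)/(3.7249*s^4 - 14.5522*s^3 + 25.0595*s^2 - 21.1874*s + 7.8961)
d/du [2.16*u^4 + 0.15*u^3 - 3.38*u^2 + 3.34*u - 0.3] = 8.64*u^3 + 0.45*u^2 - 6.76*u + 3.34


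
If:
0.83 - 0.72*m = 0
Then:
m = 1.15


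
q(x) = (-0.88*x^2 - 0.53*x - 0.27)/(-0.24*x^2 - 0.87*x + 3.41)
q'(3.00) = -7.94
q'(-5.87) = 915.19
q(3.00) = 7.19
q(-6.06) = 223.44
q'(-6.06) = 3388.18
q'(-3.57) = 2.34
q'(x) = (-1.76*x - 0.53)/(-0.24*x^2 - 0.87*x + 3.41) + (0.48*x + 0.87)*(-0.88*x^2 - 0.53*x - 0.27)/(-0.24*x^2 - 0.87*x + 3.41)^2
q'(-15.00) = 0.17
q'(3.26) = -3.90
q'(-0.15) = -0.09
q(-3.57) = -2.77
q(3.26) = 5.74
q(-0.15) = -0.06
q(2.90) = 8.14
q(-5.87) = -111.15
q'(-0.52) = 0.09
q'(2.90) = -11.29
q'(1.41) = -3.24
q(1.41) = -1.62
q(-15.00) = 5.07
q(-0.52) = -0.06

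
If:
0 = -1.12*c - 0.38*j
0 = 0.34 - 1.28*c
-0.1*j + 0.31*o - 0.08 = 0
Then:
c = 0.27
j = -0.78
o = 0.01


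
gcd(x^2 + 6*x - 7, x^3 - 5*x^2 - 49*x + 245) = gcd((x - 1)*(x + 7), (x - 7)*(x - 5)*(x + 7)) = x + 7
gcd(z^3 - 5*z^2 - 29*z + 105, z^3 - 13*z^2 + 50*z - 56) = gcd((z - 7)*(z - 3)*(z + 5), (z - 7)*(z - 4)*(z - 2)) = z - 7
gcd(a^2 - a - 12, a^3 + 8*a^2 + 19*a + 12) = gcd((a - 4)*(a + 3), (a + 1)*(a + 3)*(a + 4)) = a + 3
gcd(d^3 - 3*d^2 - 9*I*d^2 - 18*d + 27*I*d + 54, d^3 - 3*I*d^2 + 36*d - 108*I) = d^2 - 9*I*d - 18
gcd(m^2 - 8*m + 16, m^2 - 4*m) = m - 4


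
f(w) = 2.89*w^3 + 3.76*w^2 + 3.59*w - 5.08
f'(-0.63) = 2.29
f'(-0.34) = 2.04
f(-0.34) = -5.98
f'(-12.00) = 1161.83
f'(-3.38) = 77.22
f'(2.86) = 96.01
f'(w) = 8.67*w^2 + 7.52*w + 3.59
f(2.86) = 103.55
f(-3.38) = -85.85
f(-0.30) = -5.90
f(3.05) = 122.84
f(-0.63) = -6.57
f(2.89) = 106.46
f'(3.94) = 167.81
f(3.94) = 244.19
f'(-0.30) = 2.11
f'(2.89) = 97.74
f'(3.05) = 107.18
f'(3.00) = 104.18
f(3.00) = 117.56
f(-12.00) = -4500.64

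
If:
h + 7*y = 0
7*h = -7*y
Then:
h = 0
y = 0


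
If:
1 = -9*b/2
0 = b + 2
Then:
No Solution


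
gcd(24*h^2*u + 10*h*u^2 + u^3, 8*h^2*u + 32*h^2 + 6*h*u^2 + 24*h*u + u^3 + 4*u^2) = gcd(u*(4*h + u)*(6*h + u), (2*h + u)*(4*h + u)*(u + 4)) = 4*h + u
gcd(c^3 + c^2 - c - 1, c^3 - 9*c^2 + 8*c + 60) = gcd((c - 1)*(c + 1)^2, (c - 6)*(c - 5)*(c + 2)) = 1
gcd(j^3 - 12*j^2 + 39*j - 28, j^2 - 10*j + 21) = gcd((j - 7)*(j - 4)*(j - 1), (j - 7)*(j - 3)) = j - 7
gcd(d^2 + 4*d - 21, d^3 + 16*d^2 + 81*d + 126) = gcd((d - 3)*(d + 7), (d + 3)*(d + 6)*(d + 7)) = d + 7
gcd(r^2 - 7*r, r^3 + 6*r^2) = r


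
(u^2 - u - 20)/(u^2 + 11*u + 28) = (u - 5)/(u + 7)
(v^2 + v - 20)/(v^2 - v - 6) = (-v^2 - v + 20)/(-v^2 + v + 6)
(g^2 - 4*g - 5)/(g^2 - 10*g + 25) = (g + 1)/(g - 5)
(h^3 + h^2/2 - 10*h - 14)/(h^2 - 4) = (h^2 - 3*h/2 - 7)/(h - 2)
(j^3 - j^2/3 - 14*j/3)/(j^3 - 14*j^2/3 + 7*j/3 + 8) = j*(3*j^2 - j - 14)/(3*j^3 - 14*j^2 + 7*j + 24)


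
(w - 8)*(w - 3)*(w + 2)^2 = w^4 - 7*w^3 - 16*w^2 + 52*w + 96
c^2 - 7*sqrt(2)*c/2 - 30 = (c - 6*sqrt(2))*(c + 5*sqrt(2)/2)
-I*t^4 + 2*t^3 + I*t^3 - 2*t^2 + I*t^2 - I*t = t*(t + I)^2*(-I*t + I)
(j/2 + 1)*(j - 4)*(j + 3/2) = j^3/2 - j^2/4 - 11*j/2 - 6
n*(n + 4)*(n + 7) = n^3 + 11*n^2 + 28*n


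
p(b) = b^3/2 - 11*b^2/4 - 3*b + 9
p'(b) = 3*b^2/2 - 11*b/2 - 3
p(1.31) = 1.47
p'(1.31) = -7.63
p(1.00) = 3.75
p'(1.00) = -7.00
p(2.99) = -11.19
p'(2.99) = -6.03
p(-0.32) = 9.66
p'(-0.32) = -1.09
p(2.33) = -6.59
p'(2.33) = -7.67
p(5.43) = -8.32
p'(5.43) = 11.36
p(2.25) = -5.98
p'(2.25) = -7.78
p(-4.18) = -63.03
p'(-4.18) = 46.20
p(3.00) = -11.25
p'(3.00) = -6.00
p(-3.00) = -20.25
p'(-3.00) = 27.00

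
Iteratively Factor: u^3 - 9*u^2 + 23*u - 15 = (u - 3)*(u^2 - 6*u + 5) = (u - 3)*(u - 1)*(u - 5)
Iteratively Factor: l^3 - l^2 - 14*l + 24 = (l - 2)*(l^2 + l - 12) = (l - 2)*(l + 4)*(l - 3)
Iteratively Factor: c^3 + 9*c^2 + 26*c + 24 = (c + 4)*(c^2 + 5*c + 6) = (c + 2)*(c + 4)*(c + 3)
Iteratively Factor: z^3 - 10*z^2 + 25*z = (z - 5)*(z^2 - 5*z) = (z - 5)^2*(z)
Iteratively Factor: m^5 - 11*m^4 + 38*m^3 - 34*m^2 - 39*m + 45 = (m - 3)*(m^4 - 8*m^3 + 14*m^2 + 8*m - 15) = (m - 3)*(m + 1)*(m^3 - 9*m^2 + 23*m - 15) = (m - 3)*(m - 1)*(m + 1)*(m^2 - 8*m + 15) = (m - 5)*(m - 3)*(m - 1)*(m + 1)*(m - 3)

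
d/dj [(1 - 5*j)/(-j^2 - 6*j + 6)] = (-5*j^2 + 2*j - 24)/(j^4 + 12*j^3 + 24*j^2 - 72*j + 36)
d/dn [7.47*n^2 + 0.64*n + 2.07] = 14.94*n + 0.64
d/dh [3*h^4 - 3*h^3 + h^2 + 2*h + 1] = 12*h^3 - 9*h^2 + 2*h + 2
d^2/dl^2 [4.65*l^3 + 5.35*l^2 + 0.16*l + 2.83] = 27.9*l + 10.7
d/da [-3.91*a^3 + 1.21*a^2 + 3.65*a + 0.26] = -11.73*a^2 + 2.42*a + 3.65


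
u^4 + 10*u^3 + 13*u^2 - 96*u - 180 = (u - 3)*(u + 2)*(u + 5)*(u + 6)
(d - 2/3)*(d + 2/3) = d^2 - 4/9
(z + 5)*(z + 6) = z^2 + 11*z + 30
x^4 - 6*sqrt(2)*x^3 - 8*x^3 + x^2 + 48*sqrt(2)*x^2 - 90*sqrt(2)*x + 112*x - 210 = (x - 5)*(x - 3)*(x - 7*sqrt(2))*(x + sqrt(2))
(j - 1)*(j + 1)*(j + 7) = j^3 + 7*j^2 - j - 7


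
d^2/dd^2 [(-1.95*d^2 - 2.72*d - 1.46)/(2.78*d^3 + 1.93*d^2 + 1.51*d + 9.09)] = (-30.1407600000001*d^6 - 126.127488*d^5 - 173.850636*d^4 + 578.479062*d^3 + 960.677766*d^2 + 482.150868*d - 203.010982)/(21.484952*d^9 + 44.747436*d^8 + 66.075318*d^7 + 266.553049*d^6 + 328.518747*d^5 + 343.727814*d^4 + 851.507227*d^3 + 540.595026*d^2 + 374.305293*d + 751.089429)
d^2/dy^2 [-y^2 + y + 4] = -2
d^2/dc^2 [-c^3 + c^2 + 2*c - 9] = 2 - 6*c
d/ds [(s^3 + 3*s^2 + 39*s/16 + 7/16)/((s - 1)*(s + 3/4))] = (32*s^4 - 16*s^3 - 174*s^2 - 172*s - 55)/(2*(16*s^4 - 8*s^3 - 23*s^2 + 6*s + 9))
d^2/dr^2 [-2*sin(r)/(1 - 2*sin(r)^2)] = 2*(-4*sin(r)^4 - 4*sin(r)^2 + 11)*sin(r)/(2*sin(r)^2 - 1)^3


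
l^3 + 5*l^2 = l^2*(l + 5)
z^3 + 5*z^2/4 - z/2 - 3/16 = (z - 1/2)*(z + 1/4)*(z + 3/2)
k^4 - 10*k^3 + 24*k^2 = k^2*(k - 6)*(k - 4)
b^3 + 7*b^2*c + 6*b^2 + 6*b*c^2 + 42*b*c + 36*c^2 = (b + 6)*(b + c)*(b + 6*c)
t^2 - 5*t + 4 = (t - 4)*(t - 1)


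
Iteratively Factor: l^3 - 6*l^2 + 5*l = (l - 5)*(l^2 - l) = l*(l - 5)*(l - 1)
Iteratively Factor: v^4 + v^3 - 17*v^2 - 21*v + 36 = (v + 3)*(v^3 - 2*v^2 - 11*v + 12) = (v - 1)*(v + 3)*(v^2 - v - 12) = (v - 1)*(v + 3)^2*(v - 4)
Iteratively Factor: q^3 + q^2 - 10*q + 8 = (q - 2)*(q^2 + 3*q - 4) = (q - 2)*(q - 1)*(q + 4)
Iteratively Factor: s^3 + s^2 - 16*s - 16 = (s - 4)*(s^2 + 5*s + 4) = (s - 4)*(s + 1)*(s + 4)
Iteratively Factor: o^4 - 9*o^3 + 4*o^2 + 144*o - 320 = (o + 4)*(o^3 - 13*o^2 + 56*o - 80) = (o - 5)*(o + 4)*(o^2 - 8*o + 16) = (o - 5)*(o - 4)*(o + 4)*(o - 4)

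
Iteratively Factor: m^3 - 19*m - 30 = (m + 3)*(m^2 - 3*m - 10) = (m - 5)*(m + 3)*(m + 2)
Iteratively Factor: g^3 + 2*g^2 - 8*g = (g + 4)*(g^2 - 2*g) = g*(g + 4)*(g - 2)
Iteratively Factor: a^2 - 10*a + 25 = (a - 5)*(a - 5)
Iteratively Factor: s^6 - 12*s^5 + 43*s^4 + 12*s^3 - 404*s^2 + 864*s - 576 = (s - 3)*(s^5 - 9*s^4 + 16*s^3 + 60*s^2 - 224*s + 192) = (s - 3)*(s - 2)*(s^4 - 7*s^3 + 2*s^2 + 64*s - 96) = (s - 4)*(s - 3)*(s - 2)*(s^3 - 3*s^2 - 10*s + 24) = (s - 4)*(s - 3)*(s - 2)*(s + 3)*(s^2 - 6*s + 8) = (s - 4)*(s - 3)*(s - 2)^2*(s + 3)*(s - 4)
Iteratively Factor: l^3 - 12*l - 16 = (l + 2)*(l^2 - 2*l - 8) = (l + 2)^2*(l - 4)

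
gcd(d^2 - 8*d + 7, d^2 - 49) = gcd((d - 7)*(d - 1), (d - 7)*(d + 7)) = d - 7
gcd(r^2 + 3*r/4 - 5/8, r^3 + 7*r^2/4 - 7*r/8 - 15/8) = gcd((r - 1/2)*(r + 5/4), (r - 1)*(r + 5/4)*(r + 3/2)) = r + 5/4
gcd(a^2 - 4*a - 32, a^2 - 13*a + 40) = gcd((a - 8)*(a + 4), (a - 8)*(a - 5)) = a - 8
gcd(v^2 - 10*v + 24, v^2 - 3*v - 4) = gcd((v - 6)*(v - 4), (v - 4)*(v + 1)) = v - 4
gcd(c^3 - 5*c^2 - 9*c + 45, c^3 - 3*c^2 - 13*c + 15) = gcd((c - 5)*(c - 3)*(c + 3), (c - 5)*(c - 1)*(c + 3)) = c^2 - 2*c - 15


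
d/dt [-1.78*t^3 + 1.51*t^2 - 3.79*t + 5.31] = -5.34*t^2 + 3.02*t - 3.79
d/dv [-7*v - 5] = -7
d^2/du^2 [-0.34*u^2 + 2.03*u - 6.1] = -0.680000000000000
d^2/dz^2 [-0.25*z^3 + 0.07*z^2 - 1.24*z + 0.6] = 0.14 - 1.5*z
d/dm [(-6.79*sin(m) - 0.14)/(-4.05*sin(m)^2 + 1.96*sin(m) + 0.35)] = (-1.134*sin(m) + 13.74975*cos(2*m) - 15.85185)*cos(m)/(-4.05*sin(m)^2 + 1.96*sin(m) + 0.35)^2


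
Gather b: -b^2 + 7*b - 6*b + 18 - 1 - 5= -b^2 + b + 12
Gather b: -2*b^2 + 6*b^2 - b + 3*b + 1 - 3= 4*b^2 + 2*b - 2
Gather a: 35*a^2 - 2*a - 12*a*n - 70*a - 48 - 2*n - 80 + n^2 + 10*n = 35*a^2 + a*(-12*n - 72) + n^2 + 8*n - 128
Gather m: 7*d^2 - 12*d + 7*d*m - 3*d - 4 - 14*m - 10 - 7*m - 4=7*d^2 - 15*d + m*(7*d - 21) - 18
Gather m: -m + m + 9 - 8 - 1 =0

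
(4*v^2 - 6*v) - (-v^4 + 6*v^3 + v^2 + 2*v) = v^4 - 6*v^3 + 3*v^2 - 8*v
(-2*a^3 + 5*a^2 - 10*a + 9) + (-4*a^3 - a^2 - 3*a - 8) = -6*a^3 + 4*a^2 - 13*a + 1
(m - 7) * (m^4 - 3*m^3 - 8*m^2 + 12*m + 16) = m^5 - 10*m^4 + 13*m^3 + 68*m^2 - 68*m - 112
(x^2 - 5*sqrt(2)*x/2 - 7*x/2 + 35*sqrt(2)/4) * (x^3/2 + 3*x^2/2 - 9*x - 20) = x^5/2 - 5*sqrt(2)*x^4/4 - x^4/4 - 57*x^3/4 + 5*sqrt(2)*x^3/8 + 23*x^2/2 + 285*sqrt(2)*x^2/8 - 115*sqrt(2)*x/4 + 70*x - 175*sqrt(2)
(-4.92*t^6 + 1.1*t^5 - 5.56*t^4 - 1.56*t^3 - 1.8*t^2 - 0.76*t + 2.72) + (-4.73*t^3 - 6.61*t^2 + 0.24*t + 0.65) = -4.92*t^6 + 1.1*t^5 - 5.56*t^4 - 6.29*t^3 - 8.41*t^2 - 0.52*t + 3.37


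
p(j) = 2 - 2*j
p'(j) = -2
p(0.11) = 1.78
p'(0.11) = -2.00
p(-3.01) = 8.02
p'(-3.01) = -2.00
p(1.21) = -0.42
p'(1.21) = -2.00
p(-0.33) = 2.66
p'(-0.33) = -2.00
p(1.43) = -0.86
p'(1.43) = -2.00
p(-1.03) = 4.06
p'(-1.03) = -2.00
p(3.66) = -5.32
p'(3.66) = -2.00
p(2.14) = -2.28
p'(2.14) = -2.00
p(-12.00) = 26.00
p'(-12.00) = -2.00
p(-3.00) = 8.00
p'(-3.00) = -2.00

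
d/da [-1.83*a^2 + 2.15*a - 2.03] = 2.15 - 3.66*a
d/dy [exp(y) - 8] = exp(y)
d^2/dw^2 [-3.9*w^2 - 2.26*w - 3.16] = -7.80000000000000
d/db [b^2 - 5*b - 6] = 2*b - 5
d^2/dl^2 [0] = 0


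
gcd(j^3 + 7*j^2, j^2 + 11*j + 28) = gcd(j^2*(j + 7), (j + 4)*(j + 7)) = j + 7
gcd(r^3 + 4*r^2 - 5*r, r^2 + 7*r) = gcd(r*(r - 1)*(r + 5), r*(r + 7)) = r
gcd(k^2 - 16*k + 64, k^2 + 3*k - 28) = 1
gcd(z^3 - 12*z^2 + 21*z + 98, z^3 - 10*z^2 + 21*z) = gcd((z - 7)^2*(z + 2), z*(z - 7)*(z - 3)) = z - 7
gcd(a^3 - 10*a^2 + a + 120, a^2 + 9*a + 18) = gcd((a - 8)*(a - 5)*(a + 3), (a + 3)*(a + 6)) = a + 3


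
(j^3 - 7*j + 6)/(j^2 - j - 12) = (j^2 - 3*j + 2)/(j - 4)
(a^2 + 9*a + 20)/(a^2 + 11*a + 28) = (a + 5)/(a + 7)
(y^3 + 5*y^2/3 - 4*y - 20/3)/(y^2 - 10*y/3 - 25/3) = (y^2 - 4)/(y - 5)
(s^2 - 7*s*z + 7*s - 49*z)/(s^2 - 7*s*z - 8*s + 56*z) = (s + 7)/(s - 8)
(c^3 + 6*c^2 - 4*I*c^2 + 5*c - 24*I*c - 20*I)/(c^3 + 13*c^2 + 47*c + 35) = (c - 4*I)/(c + 7)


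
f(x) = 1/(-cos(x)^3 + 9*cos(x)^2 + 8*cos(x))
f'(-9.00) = 5.09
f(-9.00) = 1.07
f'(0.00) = 0.00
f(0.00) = 0.06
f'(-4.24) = -0.26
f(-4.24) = -0.59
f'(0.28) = 0.03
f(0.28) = 0.07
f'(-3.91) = -8.53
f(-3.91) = -1.37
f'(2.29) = -3.34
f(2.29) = -0.93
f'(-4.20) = -0.50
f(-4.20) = -0.61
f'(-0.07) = -0.01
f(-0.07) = 0.06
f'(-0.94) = -0.24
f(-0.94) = 0.13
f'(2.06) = -0.36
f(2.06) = -0.60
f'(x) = (-3*sin(x)*cos(x)^2 + 18*sin(x)*cos(x) + 8*sin(x))/(-cos(x)^3 + 9*cos(x)^2 + 8*cos(x))^2 = (-3*sin(x) + 8*sin(x)/cos(x)^2 + 18*tan(x))/(sin(x)^2 + 9*cos(x) + 7)^2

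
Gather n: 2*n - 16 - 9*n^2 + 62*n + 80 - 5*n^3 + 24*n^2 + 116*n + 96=-5*n^3 + 15*n^2 + 180*n + 160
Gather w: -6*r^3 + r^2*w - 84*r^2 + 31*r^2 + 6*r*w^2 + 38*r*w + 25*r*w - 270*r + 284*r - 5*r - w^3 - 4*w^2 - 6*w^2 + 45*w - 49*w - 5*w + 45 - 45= -6*r^3 - 53*r^2 + 9*r - w^3 + w^2*(6*r - 10) + w*(r^2 + 63*r - 9)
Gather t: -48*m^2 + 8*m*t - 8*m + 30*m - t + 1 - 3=-48*m^2 + 22*m + t*(8*m - 1) - 2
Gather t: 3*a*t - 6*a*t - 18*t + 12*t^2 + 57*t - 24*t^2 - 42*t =-12*t^2 + t*(-3*a - 3)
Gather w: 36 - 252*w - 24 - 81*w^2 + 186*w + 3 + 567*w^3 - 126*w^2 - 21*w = 567*w^3 - 207*w^2 - 87*w + 15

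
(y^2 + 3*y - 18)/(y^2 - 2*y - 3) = (y + 6)/(y + 1)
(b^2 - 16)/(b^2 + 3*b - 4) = (b - 4)/(b - 1)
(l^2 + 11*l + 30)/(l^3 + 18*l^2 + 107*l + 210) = 1/(l + 7)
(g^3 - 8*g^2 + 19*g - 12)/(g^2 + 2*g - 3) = (g^2 - 7*g + 12)/(g + 3)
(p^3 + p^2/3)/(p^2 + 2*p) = p*(3*p + 1)/(3*(p + 2))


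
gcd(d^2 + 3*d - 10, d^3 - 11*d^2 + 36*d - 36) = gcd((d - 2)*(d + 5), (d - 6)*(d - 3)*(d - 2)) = d - 2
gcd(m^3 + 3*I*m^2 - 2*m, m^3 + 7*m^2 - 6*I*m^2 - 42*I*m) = m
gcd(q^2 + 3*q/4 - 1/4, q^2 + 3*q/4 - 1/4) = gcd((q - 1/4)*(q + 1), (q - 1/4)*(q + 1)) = q^2 + 3*q/4 - 1/4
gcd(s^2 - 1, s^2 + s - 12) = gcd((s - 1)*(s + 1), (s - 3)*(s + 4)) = 1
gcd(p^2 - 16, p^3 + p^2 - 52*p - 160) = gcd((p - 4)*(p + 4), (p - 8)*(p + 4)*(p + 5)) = p + 4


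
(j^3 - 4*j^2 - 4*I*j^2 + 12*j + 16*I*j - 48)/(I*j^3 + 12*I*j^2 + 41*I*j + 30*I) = (-I*j^3 + j^2*(-4 + 4*I) + j*(16 - 12*I) + 48*I)/(j^3 + 12*j^2 + 41*j + 30)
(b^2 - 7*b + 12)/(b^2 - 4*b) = (b - 3)/b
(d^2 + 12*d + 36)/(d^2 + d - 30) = (d + 6)/(d - 5)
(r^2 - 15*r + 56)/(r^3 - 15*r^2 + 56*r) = 1/r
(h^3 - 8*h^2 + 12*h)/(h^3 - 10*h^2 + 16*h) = (h - 6)/(h - 8)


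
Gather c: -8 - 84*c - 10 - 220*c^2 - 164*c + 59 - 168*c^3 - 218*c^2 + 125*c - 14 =-168*c^3 - 438*c^2 - 123*c + 27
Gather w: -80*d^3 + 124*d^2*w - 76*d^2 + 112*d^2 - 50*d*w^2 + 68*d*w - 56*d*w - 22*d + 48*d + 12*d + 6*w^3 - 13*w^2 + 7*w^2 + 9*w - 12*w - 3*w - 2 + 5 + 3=-80*d^3 + 36*d^2 + 38*d + 6*w^3 + w^2*(-50*d - 6) + w*(124*d^2 + 12*d - 6) + 6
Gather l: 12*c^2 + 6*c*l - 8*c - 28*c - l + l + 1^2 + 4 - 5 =12*c^2 + 6*c*l - 36*c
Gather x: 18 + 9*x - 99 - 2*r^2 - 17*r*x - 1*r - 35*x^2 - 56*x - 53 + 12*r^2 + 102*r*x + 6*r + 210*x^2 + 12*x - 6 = 10*r^2 + 5*r + 175*x^2 + x*(85*r - 35) - 140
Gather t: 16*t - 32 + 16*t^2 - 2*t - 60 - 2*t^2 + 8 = 14*t^2 + 14*t - 84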